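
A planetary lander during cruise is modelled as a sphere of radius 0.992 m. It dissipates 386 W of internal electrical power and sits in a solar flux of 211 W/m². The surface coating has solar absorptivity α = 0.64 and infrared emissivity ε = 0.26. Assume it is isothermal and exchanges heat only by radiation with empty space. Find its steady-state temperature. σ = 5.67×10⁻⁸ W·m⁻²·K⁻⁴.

At steady state, absorbed solar power + internal power = radiated power.
Absorbed: α·S·A_cross = 0.64·211·3.092 = 417.5 W (cross-section πr²).
Total input = 417.5 + 386 = 803.5 W.
Radiated: εσ·A_surf·T⁴ with A_surf = 4πr² = 12.37 m².
T⁴ = 803.5/(0.26·5.67×10⁻⁸·12.37) = 4.407×10⁹ K⁴.

T ≈ 258 K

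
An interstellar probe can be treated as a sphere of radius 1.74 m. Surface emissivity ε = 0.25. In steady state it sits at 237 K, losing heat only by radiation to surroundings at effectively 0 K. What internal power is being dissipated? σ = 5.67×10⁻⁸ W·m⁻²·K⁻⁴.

P ≈ 1700 W

Steady state: P = εσA T⁴.
A = 4πr² = 38.05 m²; T⁴ = (237)⁴ = 3.155×10⁹ K⁴.
P = 0.25 × 5.67×10⁻⁸ × 38.05 × 3.155×10⁹.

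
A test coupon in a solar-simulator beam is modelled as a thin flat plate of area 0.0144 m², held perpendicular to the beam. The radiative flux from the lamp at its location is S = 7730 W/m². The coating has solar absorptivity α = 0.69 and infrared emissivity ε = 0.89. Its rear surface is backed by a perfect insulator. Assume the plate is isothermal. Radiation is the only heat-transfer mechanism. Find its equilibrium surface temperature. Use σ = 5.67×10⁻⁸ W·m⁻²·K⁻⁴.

At equilibrium, absorbed power = emitted power.
Absorbing cross-section = A = 0.01440 m²; emitting surface = A = 0.01440 m² (ratio 1).
αS·A_cross = εσ·A_surf·T⁴  ⇒  T⁴ = αS/(ε·1σ).
T⁴ = 0.690·7730/(0.89·1·5.67×10⁻⁸) = 1.057×10¹¹ K⁴.
T = (1.057×10¹¹)^(1/4).

T ≈ 570 K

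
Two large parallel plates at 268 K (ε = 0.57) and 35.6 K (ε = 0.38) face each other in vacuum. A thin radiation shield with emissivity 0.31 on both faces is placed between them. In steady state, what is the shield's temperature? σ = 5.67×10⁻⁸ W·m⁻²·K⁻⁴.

T_s ≈ 231 K

In steady state the net flux on the hot side equals that on the cold side.
σ(T₁⁴−T_s⁴)/D₁ = σ(T_s⁴−T₂⁴)/D₂, with D₁ = 1/ε₁+1/ε_s−1 = 3.980, D₂ = 1/ε_s+1/ε₂−1 = 4.857.
Solve for T_s⁴: T_s⁴ = (D₂·T₁⁴ + D₁·T₂⁴)/(D₁+D₂) = 2.836×10⁹ K⁴.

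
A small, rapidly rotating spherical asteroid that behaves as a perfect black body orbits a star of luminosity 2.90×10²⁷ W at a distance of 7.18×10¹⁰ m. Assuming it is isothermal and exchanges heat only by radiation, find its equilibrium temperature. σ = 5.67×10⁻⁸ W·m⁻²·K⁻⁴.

T ≈ 667 K

First find the stellar flux at distance d: S = L/(4πd²) = 2.90×10²⁷/(4π·(7.18×10¹⁰)²) = 44770 W/m².
For an isothermal sphere, absorbed (1−a)S·πr² = emitted σ·4πr²·T⁴, so T⁴ = (1−a)S/(4σ).
T⁴ = 1.00·44770/(4·5.67×10⁻⁸) = 1.974×10¹¹ K⁴.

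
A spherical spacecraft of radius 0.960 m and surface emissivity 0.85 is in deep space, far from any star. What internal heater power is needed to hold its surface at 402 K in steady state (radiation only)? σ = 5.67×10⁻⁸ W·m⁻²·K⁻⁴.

P ≈ 14600 W

P = εσ·4πr²·T⁴.
4πr² = 11.58 m²; T⁴ = 2.612×10¹⁰ K⁴.
P = 0.85·5.67×10⁻⁸·11.58·2.612×10¹⁰.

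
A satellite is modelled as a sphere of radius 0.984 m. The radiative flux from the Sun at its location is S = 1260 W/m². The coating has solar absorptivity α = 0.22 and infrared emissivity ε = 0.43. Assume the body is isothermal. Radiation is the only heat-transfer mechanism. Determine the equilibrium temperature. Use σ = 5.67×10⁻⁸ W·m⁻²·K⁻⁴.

At equilibrium, absorbed power = emitted power.
Absorbing cross-section = πr² = 3.042 m²; emitting surface = 4πr² = 12.17 m² (ratio 4).
αS·A_cross = εσ·A_surf·T⁴  ⇒  T⁴ = αS/(ε·4σ).
T⁴ = 0.220·1260/(0.43·4·5.67×10⁻⁸) = 2.842×10⁹ K⁴.
T = (2.842×10⁹)^(1/4).

T ≈ 231 K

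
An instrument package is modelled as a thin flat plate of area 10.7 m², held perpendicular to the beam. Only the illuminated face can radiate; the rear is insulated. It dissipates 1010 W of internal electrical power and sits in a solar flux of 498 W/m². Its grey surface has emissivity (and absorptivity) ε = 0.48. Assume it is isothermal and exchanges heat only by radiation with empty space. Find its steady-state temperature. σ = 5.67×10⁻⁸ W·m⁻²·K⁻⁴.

T ≈ 333 K

At steady state, absorbed solar power + internal power = radiated power.
Absorbed: α·S·A_cross = 0.48·498·10.70 = 2558 W (cross-section A).
Total input = 2558 + 1010 = 3568 W.
Radiated: εσ·A_surf·T⁴ with A_surf = A = 10.70 m².
T⁴ = 3568/(0.48·5.67×10⁻⁸·10.70) = 1.225×10¹⁰ K⁴.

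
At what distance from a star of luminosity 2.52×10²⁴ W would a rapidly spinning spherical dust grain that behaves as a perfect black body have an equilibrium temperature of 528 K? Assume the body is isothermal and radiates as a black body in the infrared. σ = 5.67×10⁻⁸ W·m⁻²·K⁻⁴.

For an isothermal black-emitting sphere, (1−a)S·πr² = σ·4πr²·T⁴ ⇒ S = 4σT⁴/(1−a).
S = 4·5.67×10⁻⁸·(528)⁴/1.00 = 17630 W/m².
Flux falls as S = L/(4πd²), so d = √(L/(4πS)) = √(2.52×10²⁴/(4π·17630)).

d ≈ 3.37×10⁹ m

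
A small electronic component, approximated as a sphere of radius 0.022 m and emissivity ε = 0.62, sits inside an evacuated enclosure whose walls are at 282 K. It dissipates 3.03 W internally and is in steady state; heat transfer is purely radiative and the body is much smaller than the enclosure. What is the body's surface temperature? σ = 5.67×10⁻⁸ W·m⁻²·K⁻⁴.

For a small grey body in a large enclosure, net radiated power = εσA(T⁴ − T_w⁴).
Steady state: P = εσA(T⁴ − T_w⁴) with A = 4πr² = 0.006082 m².
T⁴ = P/(εσA) + T_w⁴ = 3.03/(0.62·5.67×10⁻⁸·0.006082) + (282)⁴
    = 1.417×10¹⁰ + 6.324×10⁹ = 2.050×10¹⁰ K⁴.

T ≈ 378 K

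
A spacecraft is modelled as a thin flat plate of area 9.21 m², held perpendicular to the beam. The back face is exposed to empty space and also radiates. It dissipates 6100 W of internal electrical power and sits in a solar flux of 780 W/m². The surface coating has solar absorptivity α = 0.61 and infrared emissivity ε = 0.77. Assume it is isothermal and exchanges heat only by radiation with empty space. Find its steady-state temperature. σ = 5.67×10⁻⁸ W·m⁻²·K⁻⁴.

T ≈ 338 K

At steady state, absorbed solar power + internal power = radiated power.
Absorbed: α·S·A_cross = 0.61·780·9.210 = 4382 W (cross-section A).
Total input = 4382 + 6100 = 10480 W.
Radiated: εσ·A_surf·T⁴ with A_surf = 2A = 18.42 m².
T⁴ = 10480/(0.77·5.67×10⁻⁸·18.42) = 1.303×10¹⁰ K⁴.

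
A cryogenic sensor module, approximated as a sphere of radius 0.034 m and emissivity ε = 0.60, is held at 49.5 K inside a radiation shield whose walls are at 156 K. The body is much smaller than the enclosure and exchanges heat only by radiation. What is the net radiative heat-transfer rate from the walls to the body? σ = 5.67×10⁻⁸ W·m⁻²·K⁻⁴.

For a small grey body in a large enclosure: P_net = εσA(T_body⁴ − T_wall⁴).
A = 4πr² = 0.01453 m²; T_body⁴ − T_wall⁴ = 6.004×10⁶ − 5.922×10⁸ = -5.862×10⁸ K⁴.
|P_net| = 0.60·5.67×10⁻⁸·0.01453·5.862×10⁸.

P_net ≈ 0.290 W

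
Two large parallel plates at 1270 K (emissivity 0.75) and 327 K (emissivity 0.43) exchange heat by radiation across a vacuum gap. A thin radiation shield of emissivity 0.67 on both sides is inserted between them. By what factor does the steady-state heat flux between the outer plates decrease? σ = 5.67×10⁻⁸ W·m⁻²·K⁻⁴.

factor ≈ 1.75

Without shield: q₀ = σΔ(T⁴)/(1/ε₁+1/ε₂−1) with denominator 2.659.
With shield the two gaps are in series; the resistances add: (1/ε₁+1/ε_s−1)+(1/ε_s+1/ε₂−1) = 1.826+2.818 = 4.644.
Heat-flux ratio q₀/q = 4.644/2.659.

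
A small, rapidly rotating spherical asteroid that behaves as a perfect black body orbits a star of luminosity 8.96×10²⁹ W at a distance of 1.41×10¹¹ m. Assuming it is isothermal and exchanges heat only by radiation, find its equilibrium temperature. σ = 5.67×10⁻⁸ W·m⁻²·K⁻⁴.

First find the stellar flux at distance d: S = L/(4πd²) = 8.96×10²⁹/(4π·(1.41×10¹¹)²) = 3.586×10⁶ W/m².
For an isothermal sphere, absorbed (1−a)S·πr² = emitted σ·4πr²·T⁴, so T⁴ = (1−a)S/(4σ).
T⁴ = 1.00·3.586×10⁶/(4·5.67×10⁻⁸) = 1.581×10¹³ K⁴.

T ≈ 1990 K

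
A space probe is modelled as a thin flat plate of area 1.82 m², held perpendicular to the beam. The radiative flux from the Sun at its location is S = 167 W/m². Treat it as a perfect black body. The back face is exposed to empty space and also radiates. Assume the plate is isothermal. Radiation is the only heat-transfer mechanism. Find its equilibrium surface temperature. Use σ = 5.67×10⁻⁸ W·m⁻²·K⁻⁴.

At equilibrium, absorbed power = emitted power.
Absorbing cross-section = A = 1.820 m²; emitting surface = 2A = 3.640 m² (ratio 2).
S·A_cross = εσ·A_surf·T⁴  ⇒  T⁴ = S/(2σ).
T⁴ = 1.00·167/(2·5.67×10⁻⁸) = 1.473×10⁹ K⁴.
T = (1.473×10⁹)^(1/4).

T ≈ 196 K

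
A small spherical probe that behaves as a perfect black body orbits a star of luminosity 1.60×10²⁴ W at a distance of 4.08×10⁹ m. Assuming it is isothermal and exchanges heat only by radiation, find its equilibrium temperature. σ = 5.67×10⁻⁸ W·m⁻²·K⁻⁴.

T ≈ 429 K

First find the stellar flux at distance d: S = L/(4πd²) = 1.60×10²⁴/(4π·(4.08×10⁹)²) = 7649 W/m².
For an isothermal sphere, absorbed (1−a)S·πr² = emitted σ·4πr²·T⁴, so T⁴ = (1−a)S/(4σ).
T⁴ = 1.00·7649/(4·5.67×10⁻⁸) = 3.372×10¹⁰ K⁴.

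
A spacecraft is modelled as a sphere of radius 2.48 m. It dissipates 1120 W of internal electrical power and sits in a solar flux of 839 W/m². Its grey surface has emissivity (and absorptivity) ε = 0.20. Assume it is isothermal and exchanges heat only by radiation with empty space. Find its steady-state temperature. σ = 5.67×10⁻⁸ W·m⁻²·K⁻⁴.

T ≈ 266 K

At steady state, absorbed solar power + internal power = radiated power.
Absorbed: α·S·A_cross = 0.20·839·19.32 = 3242 W (cross-section πr²).
Total input = 3242 + 1120 = 4362 W.
Radiated: εσ·A_surf·T⁴ with A_surf = 4πr² = 77.29 m².
T⁴ = 4362/(0.20·5.67×10⁻⁸·77.29) = 4.977×10⁹ K⁴.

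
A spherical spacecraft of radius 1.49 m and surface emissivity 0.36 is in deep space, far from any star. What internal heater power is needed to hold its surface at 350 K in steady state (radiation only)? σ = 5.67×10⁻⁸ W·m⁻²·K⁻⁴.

P ≈ 8550 W

P = εσ·4πr²·T⁴.
4πr² = 27.90 m²; T⁴ = 1.501×10¹⁰ K⁴.
P = 0.36·5.67×10⁻⁸·27.90·1.501×10¹⁰.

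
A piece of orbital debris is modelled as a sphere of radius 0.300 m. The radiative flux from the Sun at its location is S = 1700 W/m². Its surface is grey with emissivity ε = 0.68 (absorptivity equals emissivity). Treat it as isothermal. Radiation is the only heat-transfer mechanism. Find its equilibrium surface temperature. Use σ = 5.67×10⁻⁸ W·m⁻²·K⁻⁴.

T ≈ 294 K

At equilibrium, absorbed power = emitted power.
Absorbing cross-section = πr² = 0.2827 m²; emitting surface = 4πr² = 1.131 m² (ratio 4).
εS·A_cross = εσ·A_surf·T⁴  ⇒  T⁴ = S/(4σ)   (ε cancels).
T⁴ = 1700/(4·5.67×10⁻⁸) = 7.496×10⁹ K⁴.
T = (7.496×10⁹)^(1/4).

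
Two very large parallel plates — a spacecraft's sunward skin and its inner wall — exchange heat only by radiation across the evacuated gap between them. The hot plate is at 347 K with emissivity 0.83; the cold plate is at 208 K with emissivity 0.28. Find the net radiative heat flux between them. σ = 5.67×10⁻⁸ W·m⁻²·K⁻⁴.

For two infinite grey parallel plates, q = σ(T₁⁴ − T₂⁴)/(1/ε₁ + 1/ε₂ − 1).
T₁⁴ − T₂⁴ = 1.450×10¹⁰ − 1.872×10⁹ = 1.263×10¹⁰ K⁴.
1/ε₁ + 1/ε₂ − 1 = 1.205 + 3.571 − 1 = 3.776.
q = 5.67×10⁻⁸ × 1.263×10¹⁰ / 3.776.

q ≈ 190 W/m²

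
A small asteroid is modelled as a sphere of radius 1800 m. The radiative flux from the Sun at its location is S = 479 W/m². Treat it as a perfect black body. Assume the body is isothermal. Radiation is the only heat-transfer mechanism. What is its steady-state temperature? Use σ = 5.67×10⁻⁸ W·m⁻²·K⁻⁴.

T ≈ 214 K

At equilibrium, absorbed power = emitted power.
Absorbing cross-section = πr² = 1.018×10⁷ m²; emitting surface = 4πr² = 4.072×10⁷ m² (ratio 4).
S·A_cross = εσ·A_surf·T⁴  ⇒  T⁴ = S/(4σ).
T⁴ = 1.00·479/(4·5.67×10⁻⁸) = 2.112×10⁹ K⁴.
T = (2.112×10⁹)^(1/4).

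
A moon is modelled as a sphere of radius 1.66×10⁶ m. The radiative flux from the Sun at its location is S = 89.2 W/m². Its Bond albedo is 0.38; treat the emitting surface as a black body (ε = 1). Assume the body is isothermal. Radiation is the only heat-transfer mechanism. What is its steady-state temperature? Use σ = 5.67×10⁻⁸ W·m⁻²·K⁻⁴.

At equilibrium, absorbed power = emitted power.
Absorbing cross-section = πr² = 8.657×10¹² m²; emitting surface = 4πr² = 3.463×10¹³ m² (ratio 4).
(1−a)S·A_cross = εσ·A_surf·T⁴  ⇒  T⁴ = (1−a)S/(4σ).
T⁴ = 0.620·89.2/(4·5.67×10⁻⁸) = 2.438×10⁸ K⁴.
T = (2.438×10⁸)^(1/4).

T ≈ 125 K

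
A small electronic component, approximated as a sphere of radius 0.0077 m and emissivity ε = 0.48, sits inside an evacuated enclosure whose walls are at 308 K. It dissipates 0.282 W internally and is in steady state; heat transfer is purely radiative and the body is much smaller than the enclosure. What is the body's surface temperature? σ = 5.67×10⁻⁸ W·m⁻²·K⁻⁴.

For a small grey body in a large enclosure, net radiated power = εσA(T⁴ − T_w⁴).
Steady state: P = εσA(T⁴ − T_w⁴) with A = 4πr² = 7.451×10⁻⁴ m².
T⁴ = P/(εσA) + T_w⁴ = 0.282/(0.48·5.67×10⁻⁸·7.451×10⁻⁴) + (308)⁴
    = 1.391×10¹⁰ + 8.999×10⁹ = 2.291×10¹⁰ K⁴.

T ≈ 389 K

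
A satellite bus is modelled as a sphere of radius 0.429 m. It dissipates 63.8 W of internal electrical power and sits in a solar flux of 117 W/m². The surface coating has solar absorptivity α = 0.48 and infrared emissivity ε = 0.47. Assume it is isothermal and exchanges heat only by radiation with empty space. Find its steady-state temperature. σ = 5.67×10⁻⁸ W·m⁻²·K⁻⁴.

T ≈ 199 K

At steady state, absorbed solar power + internal power = radiated power.
Absorbed: α·S·A_cross = 0.48·117·0.5782 = 32.47 W (cross-section πr²).
Total input = 32.47 + 63.8 = 96.27 W.
Radiated: εσ·A_surf·T⁴ with A_surf = 4πr² = 2.313 m².
T⁴ = 96.27/(0.47·5.67×10⁻⁸·2.313) = 1.562×10⁹ K⁴.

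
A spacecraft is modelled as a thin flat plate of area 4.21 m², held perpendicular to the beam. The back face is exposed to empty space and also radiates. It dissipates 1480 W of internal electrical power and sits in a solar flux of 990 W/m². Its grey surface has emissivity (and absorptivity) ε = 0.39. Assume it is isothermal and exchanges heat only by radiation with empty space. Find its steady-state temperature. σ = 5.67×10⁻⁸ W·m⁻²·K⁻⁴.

T ≈ 359 K

At steady state, absorbed solar power + internal power = radiated power.
Absorbed: α·S·A_cross = 0.39·990·4.210 = 1625 W (cross-section A).
Total input = 1625 + 1480 = 3105 W.
Radiated: εσ·A_surf·T⁴ with A_surf = 2A = 8.420 m².
T⁴ = 3105/(0.39·5.67×10⁻⁸·8.420) = 1.668×10¹⁰ K⁴.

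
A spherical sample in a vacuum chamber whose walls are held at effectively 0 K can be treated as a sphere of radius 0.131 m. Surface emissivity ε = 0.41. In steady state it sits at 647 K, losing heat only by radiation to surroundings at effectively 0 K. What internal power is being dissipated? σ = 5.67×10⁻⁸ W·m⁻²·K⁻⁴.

Steady state: P = εσA T⁴.
A = 4πr² = 0.2157 m²; T⁴ = (647)⁴ = 1.752×10¹¹ K⁴.
P = 0.41 × 5.67×10⁻⁸ × 0.2157 × 1.752×10¹¹.

P ≈ 878 W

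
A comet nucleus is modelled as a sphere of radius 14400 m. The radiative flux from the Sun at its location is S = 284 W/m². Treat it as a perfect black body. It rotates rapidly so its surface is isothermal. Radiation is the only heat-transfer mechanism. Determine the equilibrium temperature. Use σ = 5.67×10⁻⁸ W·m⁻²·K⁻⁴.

At equilibrium, absorbed power = emitted power.
Absorbing cross-section = πr² = 6.514×10⁸ m²; emitting surface = 4πr² = 2.606×10⁹ m² (ratio 4).
S·A_cross = εσ·A_surf·T⁴  ⇒  T⁴ = S/(4σ).
T⁴ = 1.00·284/(4·5.67×10⁻⁸) = 1.252×10⁹ K⁴.
T = (1.252×10⁹)^(1/4).

T ≈ 188 K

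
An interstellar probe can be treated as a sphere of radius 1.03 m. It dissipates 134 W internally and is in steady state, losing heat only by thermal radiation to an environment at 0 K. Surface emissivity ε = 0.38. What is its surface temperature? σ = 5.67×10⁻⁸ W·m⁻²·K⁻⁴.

Steady state: internal power = radiated power, P = εσA T⁴.
Radiating area A = 4πr² = 13.33 m².
T⁴ = P/(εσA) = 134/(0.38·5.67×10⁻⁸·13.33) = 4.665×10⁸ K⁴.
T = (4.665×10⁸)^(1/4).

T ≈ 147 K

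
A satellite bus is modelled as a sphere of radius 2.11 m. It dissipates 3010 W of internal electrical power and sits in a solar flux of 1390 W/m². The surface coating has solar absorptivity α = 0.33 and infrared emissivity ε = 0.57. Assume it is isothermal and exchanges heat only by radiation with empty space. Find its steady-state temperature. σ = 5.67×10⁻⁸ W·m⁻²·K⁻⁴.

T ≈ 269 K

At steady state, absorbed solar power + internal power = radiated power.
Absorbed: α·S·A_cross = 0.33·1390·13.99 = 6416 W (cross-section πr²).
Total input = 6416 + 3010 = 9426 W.
Radiated: εσ·A_surf·T⁴ with A_surf = 4πr² = 55.95 m².
T⁴ = 9426/(0.57·5.67×10⁻⁸·55.95) = 5.213×10⁹ K⁴.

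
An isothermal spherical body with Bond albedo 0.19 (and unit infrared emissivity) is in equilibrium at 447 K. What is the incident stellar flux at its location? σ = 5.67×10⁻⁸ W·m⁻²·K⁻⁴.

(1−a)S·πr² = σ·4πr²·T⁴ ⇒ S = 4σT⁴/(1−a).
S = 4·5.67×10⁻⁸·3.992×10¹⁰/0.810.

S ≈ 11200 W/m²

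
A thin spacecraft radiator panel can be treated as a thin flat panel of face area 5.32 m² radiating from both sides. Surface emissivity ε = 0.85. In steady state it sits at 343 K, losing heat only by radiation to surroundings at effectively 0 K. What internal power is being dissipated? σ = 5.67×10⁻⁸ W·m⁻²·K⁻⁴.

Steady state: P = εσA T⁴.
A = 2·5.32 = 10.64 m²; T⁴ = (343)⁴ = 1.384×10¹⁰ K⁴.
P = 0.85 × 5.67×10⁻⁸ × 10.64 × 1.384×10¹⁰.

P ≈ 7100 W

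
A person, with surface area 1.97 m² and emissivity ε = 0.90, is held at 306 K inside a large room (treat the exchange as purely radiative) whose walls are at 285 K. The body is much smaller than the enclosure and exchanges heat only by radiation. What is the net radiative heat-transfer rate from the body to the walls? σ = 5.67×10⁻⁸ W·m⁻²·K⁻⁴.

P_net ≈ 218 W

For a small grey body in a large enclosure: P_net = εσA(T_body⁴ − T_wall⁴).
A = 1.97 m²; T_body⁴ − T_wall⁴ = 8.768×10⁹ − 6.598×10⁹ = 2.170×10⁹ K⁴.
|P_net| = 0.90·5.67×10⁻⁸·1.970·2.170×10⁹.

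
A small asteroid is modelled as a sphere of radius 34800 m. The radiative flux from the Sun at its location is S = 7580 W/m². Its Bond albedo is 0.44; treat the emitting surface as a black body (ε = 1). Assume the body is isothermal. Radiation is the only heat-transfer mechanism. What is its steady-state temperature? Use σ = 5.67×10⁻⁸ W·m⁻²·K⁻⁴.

T ≈ 370 K

At equilibrium, absorbed power = emitted power.
Absorbing cross-section = πr² = 3.805×10⁹ m²; emitting surface = 4πr² = 1.522×10¹⁰ m² (ratio 4).
(1−a)S·A_cross = εσ·A_surf·T⁴  ⇒  T⁴ = (1−a)S/(4σ).
T⁴ = 0.560·7580/(4·5.67×10⁻⁸) = 1.872×10¹⁰ K⁴.
T = (1.872×10¹⁰)^(1/4).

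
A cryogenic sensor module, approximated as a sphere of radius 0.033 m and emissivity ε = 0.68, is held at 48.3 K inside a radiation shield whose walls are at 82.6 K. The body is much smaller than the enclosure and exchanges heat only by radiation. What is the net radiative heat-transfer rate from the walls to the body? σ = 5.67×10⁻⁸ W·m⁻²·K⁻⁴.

P_net ≈ 0.0217 W

For a small grey body in a large enclosure: P_net = εσA(T_body⁴ − T_wall⁴).
A = 4πr² = 0.01368 m²; T_body⁴ − T_wall⁴ = 5.442×10⁶ − 4.655×10⁷ = -4.111×10⁷ K⁴.
|P_net| = 0.68·5.67×10⁻⁸·0.01368·4.111×10⁷.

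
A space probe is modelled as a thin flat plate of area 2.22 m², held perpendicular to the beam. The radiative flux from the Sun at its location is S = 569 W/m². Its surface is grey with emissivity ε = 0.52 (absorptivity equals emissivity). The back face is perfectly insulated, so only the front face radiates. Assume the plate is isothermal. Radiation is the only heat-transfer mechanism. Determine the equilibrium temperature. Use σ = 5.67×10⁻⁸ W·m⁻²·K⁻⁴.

T ≈ 317 K

At equilibrium, absorbed power = emitted power.
Absorbing cross-section = A = 2.220 m²; emitting surface = A = 2.220 m² (ratio 1).
εS·A_cross = εσ·A_surf·T⁴  ⇒  T⁴ = S/(1σ)   (ε cancels).
T⁴ = 569/(1·5.67×10⁻⁸) = 1.004×10¹⁰ K⁴.
T = (1.004×10¹⁰)^(1/4).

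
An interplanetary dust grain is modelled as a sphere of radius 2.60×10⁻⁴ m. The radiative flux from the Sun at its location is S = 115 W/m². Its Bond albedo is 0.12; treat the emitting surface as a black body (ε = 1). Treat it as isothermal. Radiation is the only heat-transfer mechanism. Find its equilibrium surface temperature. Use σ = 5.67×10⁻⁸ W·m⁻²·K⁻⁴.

T ≈ 145 K

At equilibrium, absorbed power = emitted power.
Absorbing cross-section = πr² = 2.124×10⁻⁷ m²; emitting surface = 4πr² = 8.495×10⁻⁷ m² (ratio 4).
(1−a)S·A_cross = εσ·A_surf·T⁴  ⇒  T⁴ = (1−a)S/(4σ).
T⁴ = 0.880·115/(4·5.67×10⁻⁸) = 4.462×10⁸ K⁴.
T = (4.462×10⁸)^(1/4).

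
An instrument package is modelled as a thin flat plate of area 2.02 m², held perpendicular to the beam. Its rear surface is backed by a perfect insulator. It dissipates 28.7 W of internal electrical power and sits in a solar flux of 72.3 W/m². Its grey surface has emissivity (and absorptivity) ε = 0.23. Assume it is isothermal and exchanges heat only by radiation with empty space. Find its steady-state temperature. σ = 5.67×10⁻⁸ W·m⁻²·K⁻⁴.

At steady state, absorbed solar power + internal power = radiated power.
Absorbed: α·S·A_cross = 0.23·72.3·2.020 = 33.59 W (cross-section A).
Total input = 33.59 + 28.7 = 62.29 W.
Radiated: εσ·A_surf·T⁴ with A_surf = A = 2.020 m².
T⁴ = 62.29/(0.23·5.67×10⁻⁸·2.020) = 2.365×10⁹ K⁴.

T ≈ 221 K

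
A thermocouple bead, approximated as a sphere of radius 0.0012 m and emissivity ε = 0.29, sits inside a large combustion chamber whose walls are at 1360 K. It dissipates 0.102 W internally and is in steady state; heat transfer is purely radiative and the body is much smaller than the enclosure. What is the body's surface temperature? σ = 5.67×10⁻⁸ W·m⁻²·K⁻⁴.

For a small grey body in a large enclosure, net radiated power = εσA(T⁴ − T_w⁴).
Steady state: P = εσA(T⁴ − T_w⁴) with A = 4πr² = 1.810×10⁻⁵ m².
T⁴ = P/(εσA) + T_w⁴ = 0.102/(0.29·5.67×10⁻⁸·1.810×10⁻⁵) + (1360)⁴
    = 3.428×10¹¹ + 3.421×10¹² = 3.764×10¹² K⁴.

T ≈ 1390 K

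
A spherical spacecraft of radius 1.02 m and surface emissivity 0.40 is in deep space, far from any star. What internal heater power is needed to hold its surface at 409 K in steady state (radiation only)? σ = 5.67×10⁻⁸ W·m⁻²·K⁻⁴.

P ≈ 8300 W

P = εσ·4πr²·T⁴.
4πr² = 13.07 m²; T⁴ = 2.798×10¹⁰ K⁴.
P = 0.40·5.67×10⁻⁸·13.07·2.798×10¹⁰.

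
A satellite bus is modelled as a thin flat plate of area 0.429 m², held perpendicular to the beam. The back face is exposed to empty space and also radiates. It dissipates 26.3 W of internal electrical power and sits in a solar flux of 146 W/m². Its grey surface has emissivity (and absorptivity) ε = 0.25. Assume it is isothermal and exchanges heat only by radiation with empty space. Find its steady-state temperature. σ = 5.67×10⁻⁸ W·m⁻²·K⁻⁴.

T ≈ 242 K

At steady state, absorbed solar power + internal power = radiated power.
Absorbed: α·S·A_cross = 0.25·146·0.4290 = 15.66 W (cross-section A).
Total input = 15.66 + 26.3 = 41.96 W.
Radiated: εσ·A_surf·T⁴ with A_surf = 2A = 0.8580 m².
T⁴ = 41.96/(0.25·5.67×10⁻⁸·0.8580) = 3.450×10⁹ K⁴.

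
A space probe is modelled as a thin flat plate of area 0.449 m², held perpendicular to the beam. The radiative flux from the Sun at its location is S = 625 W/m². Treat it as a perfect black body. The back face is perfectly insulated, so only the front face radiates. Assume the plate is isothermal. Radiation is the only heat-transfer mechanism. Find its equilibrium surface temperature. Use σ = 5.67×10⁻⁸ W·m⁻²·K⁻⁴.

At equilibrium, absorbed power = emitted power.
Absorbing cross-section = A = 0.4490 m²; emitting surface = A = 0.4490 m² (ratio 1).
S·A_cross = εσ·A_surf·T⁴  ⇒  T⁴ = S/(1σ).
T⁴ = 1.00·625/(1·5.67×10⁻⁸) = 1.102×10¹⁰ K⁴.
T = (1.102×10¹⁰)^(1/4).

T ≈ 324 K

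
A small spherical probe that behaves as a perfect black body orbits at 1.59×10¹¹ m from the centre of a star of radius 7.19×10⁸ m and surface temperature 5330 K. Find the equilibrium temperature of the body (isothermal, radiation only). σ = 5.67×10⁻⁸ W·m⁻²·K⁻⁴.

The star's surface emits σT_*⁴; at distance d the flux is S = σT_*⁴(R_*/d)².
S = 5.67×10⁻⁸·(5330)⁴·(7.19×10⁸/1.59×10¹¹)² = 935.7 W/m².
For an isothermal sphere T⁴ = (1−a)S/(4σ) = 4.126×10⁹ K⁴.

T ≈ 253 K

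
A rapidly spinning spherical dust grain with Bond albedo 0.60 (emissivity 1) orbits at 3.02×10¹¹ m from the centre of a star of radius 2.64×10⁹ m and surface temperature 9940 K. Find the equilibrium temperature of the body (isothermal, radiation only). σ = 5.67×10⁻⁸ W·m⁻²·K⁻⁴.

The star's surface emits σT_*⁴; at distance d the flux is S = σT_*⁴(R_*/d)².
S = 5.67×10⁻⁸·(9940)⁴·(2.64×10⁹/3.02×10¹¹)² = 42300 W/m².
For an isothermal sphere T⁴ = (1−a)S/(4σ) = 7.460×10¹⁰ K⁴.

T ≈ 523 K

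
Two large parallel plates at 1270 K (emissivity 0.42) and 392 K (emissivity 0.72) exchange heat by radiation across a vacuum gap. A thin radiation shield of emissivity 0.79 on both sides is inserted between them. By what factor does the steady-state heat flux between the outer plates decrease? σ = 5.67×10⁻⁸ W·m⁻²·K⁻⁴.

Without shield: q₀ = σΔ(T⁴)/(1/ε₁+1/ε₂−1) with denominator 2.770.
With shield the two gaps are in series; the resistances add: (1/ε₁+1/ε_s−1)+(1/ε_s+1/ε₂−1) = 2.647+1.655 = 4.301.
Heat-flux ratio q₀/q = 4.301/2.770.

factor ≈ 1.55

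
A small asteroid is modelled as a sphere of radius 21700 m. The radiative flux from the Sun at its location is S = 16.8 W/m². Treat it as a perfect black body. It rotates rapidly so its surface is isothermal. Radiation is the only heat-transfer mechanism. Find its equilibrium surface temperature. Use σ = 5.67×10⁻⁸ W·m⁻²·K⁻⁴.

At equilibrium, absorbed power = emitted power.
Absorbing cross-section = πr² = 1.479×10⁹ m²; emitting surface = 4πr² = 5.917×10⁹ m² (ratio 4).
S·A_cross = εσ·A_surf·T⁴  ⇒  T⁴ = S/(4σ).
T⁴ = 1.00·16.8/(4·5.67×10⁻⁸) = 7.407×10⁷ K⁴.
T = (7.407×10⁷)^(1/4).

T ≈ 92.8 K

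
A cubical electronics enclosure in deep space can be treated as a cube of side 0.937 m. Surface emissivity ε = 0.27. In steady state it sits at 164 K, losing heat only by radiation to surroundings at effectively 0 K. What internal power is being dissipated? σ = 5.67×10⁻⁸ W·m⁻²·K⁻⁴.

P ≈ 58.3 W

Steady state: P = εσA T⁴.
A = 6L² = 5.268 m²; T⁴ = (164)⁴ = 7.234×10⁸ K⁴.
P = 0.27 × 5.67×10⁻⁸ × 5.268 × 7.234×10⁸.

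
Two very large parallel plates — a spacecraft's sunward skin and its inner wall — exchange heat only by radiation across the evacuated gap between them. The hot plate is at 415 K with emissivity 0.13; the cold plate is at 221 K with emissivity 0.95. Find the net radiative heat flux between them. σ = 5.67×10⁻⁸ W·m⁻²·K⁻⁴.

For two infinite grey parallel plates, q = σ(T₁⁴ − T₂⁴)/(1/ε₁ + 1/ε₂ − 1).
T₁⁴ − T₂⁴ = 2.966×10¹⁰ − 2.385×10⁹ = 2.728×10¹⁰ K⁴.
1/ε₁ + 1/ε₂ − 1 = 7.692 + 1.053 − 1 = 7.745.
q = 5.67×10⁻⁸ × 2.728×10¹⁰ / 7.745.

q ≈ 200 W/m²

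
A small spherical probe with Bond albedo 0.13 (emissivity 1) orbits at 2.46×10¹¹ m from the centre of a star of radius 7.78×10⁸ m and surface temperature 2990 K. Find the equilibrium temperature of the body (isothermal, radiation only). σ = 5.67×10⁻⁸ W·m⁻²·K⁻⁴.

The star's surface emits σT_*⁴; at distance d the flux is S = σT_*⁴(R_*/d)².
S = 5.67×10⁻⁸·(2990)⁴·(7.78×10⁸/2.46×10¹¹)² = 45.33 W/m².
For an isothermal sphere T⁴ = (1−a)S/(4σ) = 1.739×10⁸ K⁴.

T ≈ 115 K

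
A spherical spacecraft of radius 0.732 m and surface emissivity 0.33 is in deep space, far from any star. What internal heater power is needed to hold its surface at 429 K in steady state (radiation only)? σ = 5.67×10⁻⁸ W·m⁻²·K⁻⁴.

P ≈ 4270 W

P = εσ·4πr²·T⁴.
4πr² = 6.733 m²; T⁴ = 3.387×10¹⁰ K⁴.
P = 0.33·5.67×10⁻⁸·6.733·3.387×10¹⁰.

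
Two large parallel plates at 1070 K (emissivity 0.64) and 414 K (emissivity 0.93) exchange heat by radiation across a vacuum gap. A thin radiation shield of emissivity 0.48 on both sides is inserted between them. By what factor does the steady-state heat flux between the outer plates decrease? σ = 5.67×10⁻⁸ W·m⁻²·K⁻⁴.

factor ≈ 2.93

Without shield: q₀ = σΔ(T⁴)/(1/ε₁+1/ε₂−1) with denominator 1.638.
With shield the two gaps are in series; the resistances add: (1/ε₁+1/ε_s−1)+(1/ε_s+1/ε₂−1) = 2.646+2.159 = 4.804.
Heat-flux ratio q₀/q = 4.804/1.638.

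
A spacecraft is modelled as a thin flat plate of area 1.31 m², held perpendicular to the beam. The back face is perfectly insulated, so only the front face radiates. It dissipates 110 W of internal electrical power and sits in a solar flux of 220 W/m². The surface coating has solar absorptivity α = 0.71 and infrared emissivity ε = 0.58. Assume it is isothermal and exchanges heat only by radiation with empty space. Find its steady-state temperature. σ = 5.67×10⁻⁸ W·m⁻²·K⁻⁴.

T ≈ 292 K

At steady state, absorbed solar power + internal power = radiated power.
Absorbed: α·S·A_cross = 0.71·220·1.310 = 204.6 W (cross-section A).
Total input = 204.6 + 110 = 314.6 W.
Radiated: εσ·A_surf·T⁴ with A_surf = A = 1.310 m².
T⁴ = 314.6/(0.58·5.67×10⁻⁸·1.310) = 7.303×10⁹ K⁴.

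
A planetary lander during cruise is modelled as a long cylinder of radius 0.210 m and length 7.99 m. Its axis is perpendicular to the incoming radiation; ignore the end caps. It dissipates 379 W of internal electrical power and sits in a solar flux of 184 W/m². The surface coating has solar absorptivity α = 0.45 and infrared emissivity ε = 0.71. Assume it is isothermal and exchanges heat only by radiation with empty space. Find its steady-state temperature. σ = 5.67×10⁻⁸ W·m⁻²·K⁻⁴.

At steady state, absorbed solar power + internal power = radiated power.
Absorbed: α·S·A_cross = 0.45·184·3.356 = 277.9 W (cross-section 2rL).
Total input = 277.9 + 379 = 656.9 W.
Radiated: εσ·A_surf·T⁴ with A_surf = 2πrL = 10.54 m².
T⁴ = 656.9/(0.71·5.67×10⁻⁸·10.54) = 1.548×10⁹ K⁴.

T ≈ 198 K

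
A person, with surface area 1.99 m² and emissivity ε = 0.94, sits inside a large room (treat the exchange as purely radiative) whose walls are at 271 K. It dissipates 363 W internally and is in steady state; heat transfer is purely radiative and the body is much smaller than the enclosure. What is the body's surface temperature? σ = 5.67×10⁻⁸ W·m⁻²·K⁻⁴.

For a small grey body in a large enclosure, net radiated power = εσA(T⁴ − T_w⁴).
Steady state: P = εσA(T⁴ − T_w⁴) with A = 1.99 m².
T⁴ = P/(εσA) + T_w⁴ = 363/(0.94·5.67×10⁻⁸·1.990) + (271)⁴
    = 3.422×10⁹ + 5.394×10⁹ = 8.816×10⁹ K⁴.

T ≈ 306 K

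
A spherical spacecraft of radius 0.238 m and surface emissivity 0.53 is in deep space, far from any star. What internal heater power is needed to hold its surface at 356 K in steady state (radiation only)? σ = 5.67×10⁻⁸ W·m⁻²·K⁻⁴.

P ≈ 344 W

P = εσ·4πr²·T⁴.
4πr² = 0.7118 m²; T⁴ = 1.606×10¹⁰ K⁴.
P = 0.53·5.67×10⁻⁸·0.7118·1.606×10¹⁰.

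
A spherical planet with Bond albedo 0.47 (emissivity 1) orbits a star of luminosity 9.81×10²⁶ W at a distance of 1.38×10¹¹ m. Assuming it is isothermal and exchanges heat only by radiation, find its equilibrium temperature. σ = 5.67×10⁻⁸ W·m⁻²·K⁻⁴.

T ≈ 313 K

First find the stellar flux at distance d: S = L/(4πd²) = 9.81×10²⁶/(4π·(1.38×10¹¹)²) = 4099 W/m².
For an isothermal sphere, absorbed (1−a)S·πr² = emitted σ·4πr²·T⁴, so T⁴ = (1−a)S/(4σ).
T⁴ = 0.530·4099/(4·5.67×10⁻⁸) = 9.579×10⁹ K⁴.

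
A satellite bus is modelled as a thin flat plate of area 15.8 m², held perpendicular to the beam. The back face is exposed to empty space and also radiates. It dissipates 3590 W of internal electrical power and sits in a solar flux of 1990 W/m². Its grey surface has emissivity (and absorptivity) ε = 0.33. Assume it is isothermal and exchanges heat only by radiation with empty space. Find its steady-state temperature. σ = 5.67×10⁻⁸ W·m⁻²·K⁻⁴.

At steady state, absorbed solar power + internal power = radiated power.
Absorbed: α·S·A_cross = 0.33·1990·15.80 = 10380 W (cross-section A).
Total input = 10380 + 3590 = 13970 W.
Radiated: εσ·A_surf·T⁴ with A_surf = 2A = 31.60 m².
T⁴ = 13970/(0.33·5.67×10⁻⁸·31.60) = 2.362×10¹⁰ K⁴.

T ≈ 392 K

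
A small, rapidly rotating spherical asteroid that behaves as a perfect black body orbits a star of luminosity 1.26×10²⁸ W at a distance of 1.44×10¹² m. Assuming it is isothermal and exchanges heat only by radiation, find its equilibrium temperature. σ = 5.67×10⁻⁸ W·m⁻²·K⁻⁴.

First find the stellar flux at distance d: S = L/(4πd²) = 1.26×10²⁸/(4π·(1.44×10¹²)²) = 483.5 W/m².
For an isothermal sphere, absorbed (1−a)S·πr² = emitted σ·4πr²·T⁴, so T⁴ = (1−a)S/(4σ).
T⁴ = 1.00·483.5/(4·5.67×10⁻⁸) = 2.132×10⁹ K⁴.

T ≈ 215 K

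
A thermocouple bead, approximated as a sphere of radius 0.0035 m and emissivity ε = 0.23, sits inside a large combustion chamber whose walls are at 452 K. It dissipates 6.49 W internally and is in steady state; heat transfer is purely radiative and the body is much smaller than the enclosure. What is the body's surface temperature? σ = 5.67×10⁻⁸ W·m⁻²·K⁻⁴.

T ≈ 1350 K

For a small grey body in a large enclosure, net radiated power = εσA(T⁴ − T_w⁴).
Steady state: P = εσA(T⁴ − T_w⁴) with A = 4πr² = 1.539×10⁻⁴ m².
T⁴ = P/(εσA) + T_w⁴ = 6.49/(0.23·5.67×10⁻⁸·1.539×10⁻⁴) + (452)⁴
    = 3.233×10¹² + 4.174×10¹⁰ = 3.275×10¹² K⁴.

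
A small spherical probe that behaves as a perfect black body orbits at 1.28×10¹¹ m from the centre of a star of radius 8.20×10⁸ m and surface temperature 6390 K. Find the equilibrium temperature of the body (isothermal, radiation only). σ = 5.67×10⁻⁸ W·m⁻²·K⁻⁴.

T ≈ 362 K

The star's surface emits σT_*⁴; at distance d the flux is S = σT_*⁴(R_*/d)².
S = 5.67×10⁻⁸·(6390)⁴·(8.20×10⁸/1.28×10¹¹)² = 3880 W/m².
For an isothermal sphere T⁴ = (1−a)S/(4σ) = 1.711×10¹⁰ K⁴.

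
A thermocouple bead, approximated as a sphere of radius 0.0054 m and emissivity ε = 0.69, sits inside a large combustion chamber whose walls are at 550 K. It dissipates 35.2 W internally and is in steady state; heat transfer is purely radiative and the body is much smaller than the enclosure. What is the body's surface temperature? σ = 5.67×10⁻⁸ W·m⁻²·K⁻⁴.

For a small grey body in a large enclosure, net radiated power = εσA(T⁴ − T_w⁴).
Steady state: P = εσA(T⁴ − T_w⁴) with A = 4πr² = 3.664×10⁻⁴ m².
T⁴ = P/(εσA) + T_w⁴ = 35.2/(0.69·5.67×10⁻⁸·3.664×10⁻⁴) + (550)⁴
    = 2.455×10¹² + 9.151×10¹⁰ = 2.547×10¹² K⁴.

T ≈ 1260 K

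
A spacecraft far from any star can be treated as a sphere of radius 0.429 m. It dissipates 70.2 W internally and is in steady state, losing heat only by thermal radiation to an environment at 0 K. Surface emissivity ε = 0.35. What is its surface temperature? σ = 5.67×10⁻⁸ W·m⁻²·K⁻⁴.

Steady state: internal power = radiated power, P = εσA T⁴.
Radiating area A = 4πr² = 2.313 m².
T⁴ = P/(εσA) = 70.2/(0.35·5.67×10⁻⁸·2.313) = 1.530×10⁹ K⁴.
T = (1.530×10⁹)^(1/4).

T ≈ 198 K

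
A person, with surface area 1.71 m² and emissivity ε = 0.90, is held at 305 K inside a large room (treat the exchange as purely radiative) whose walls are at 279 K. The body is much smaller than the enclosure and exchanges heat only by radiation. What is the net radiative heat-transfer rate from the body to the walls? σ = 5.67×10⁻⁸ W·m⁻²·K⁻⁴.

For a small grey body in a large enclosure: P_net = εσA(T_body⁴ − T_wall⁴).
A = 1.71 m²; T_body⁴ − T_wall⁴ = 8.654×10⁹ − 6.059×10⁹ = 2.594×10⁹ K⁴.
|P_net| = 0.90·5.67×10⁻⁸·1.710·2.594×10⁹.

P_net ≈ 226 W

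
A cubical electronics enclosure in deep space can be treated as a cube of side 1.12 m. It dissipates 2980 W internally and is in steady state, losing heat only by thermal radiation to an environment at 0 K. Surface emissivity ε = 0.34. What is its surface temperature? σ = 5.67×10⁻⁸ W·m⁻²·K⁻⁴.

Steady state: internal power = radiated power, P = εσA T⁴.
Radiating area A = 6L² = 7.526 m².
T⁴ = P/(εσA) = 2980/(0.34·5.67×10⁻⁸·7.526) = 2.054×10¹⁰ K⁴.
T = (2.054×10¹⁰)^(1/4).

T ≈ 379 K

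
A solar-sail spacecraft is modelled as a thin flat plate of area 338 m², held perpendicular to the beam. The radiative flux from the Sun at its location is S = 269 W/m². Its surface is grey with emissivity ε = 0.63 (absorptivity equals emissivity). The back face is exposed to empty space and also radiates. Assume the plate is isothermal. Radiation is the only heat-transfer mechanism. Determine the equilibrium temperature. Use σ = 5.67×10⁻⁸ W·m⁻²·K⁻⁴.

At equilibrium, absorbed power = emitted power.
Absorbing cross-section = A = 338.0 m²; emitting surface = 2A = 676.0 m² (ratio 2).
εS·A_cross = εσ·A_surf·T⁴  ⇒  T⁴ = S/(2σ)   (ε cancels).
T⁴ = 269/(2·5.67×10⁻⁸) = 2.372×10⁹ K⁴.
T = (2.372×10⁹)^(1/4).

T ≈ 221 K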